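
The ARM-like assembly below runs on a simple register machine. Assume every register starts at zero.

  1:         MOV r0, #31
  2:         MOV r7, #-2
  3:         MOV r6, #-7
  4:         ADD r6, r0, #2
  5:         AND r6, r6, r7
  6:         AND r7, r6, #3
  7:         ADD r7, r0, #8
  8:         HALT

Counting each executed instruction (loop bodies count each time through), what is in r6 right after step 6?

MOV r0, #31 → r0=31
MOV r7, #-2 → r7=-2
MOV r6, #-7 → r6=-7
ADD r6, r0, #2 → r6=31+2=33
AND r6, r6, r7 → r6=33&(-2)=32
AND r7, r6, #3 → r7=32&3=0
After step 6: r6 = 32.

32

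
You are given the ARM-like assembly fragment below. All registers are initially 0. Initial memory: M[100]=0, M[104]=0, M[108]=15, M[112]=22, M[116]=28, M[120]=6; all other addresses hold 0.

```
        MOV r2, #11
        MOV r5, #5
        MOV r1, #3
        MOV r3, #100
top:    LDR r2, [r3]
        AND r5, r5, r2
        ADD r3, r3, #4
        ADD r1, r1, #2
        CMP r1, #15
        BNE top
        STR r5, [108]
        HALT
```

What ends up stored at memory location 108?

MOV r2, #11 → r2=11
MOV r5, #5 → r5=5
MOV r1, #3 → r1=3
MOV r3, #100 → r3=100
LDR r2, [r3] → r2=M[100]=0
AND r5, r5, r2 → r5=5&0=0
ADD r3, r3, #4 → r3=100+4=104
ADD r1, r1, #2 → r1=3+2=5
CMP r1, #15  (cmp 5,15)
BNE top: taken
LDR r2, [r3] → r2=M[104]=0
AND r5, r5, r2 → r5=0&0=0
ADD r3, r3, #4 → r3=104+4=108
ADD r1, r1, #2 → r1=5+2=7
CMP r1, #15  (cmp 7,15)
BNE top: taken
LDR r2, [r3] → r2=M[108]=15
AND r5, r5, r2 → r5=0&15=0
ADD r3, r3, #4 → r3=108+4=112
ADD r1, r1, #2 → r1=7+2=9
CMP r1, #15  (cmp 9,15)
BNE top: taken
LDR r2, [r3] → r2=M[112]=22
AND r5, r5, r2 → r5=0&22=0
ADD r3, r3, #4 → r3=112+4=116
ADD r1, r1, #2 → r1=9+2=11
CMP r1, #15  (cmp 11,15)
BNE top: taken
LDR r2, [r3] → r2=M[116]=28
AND r5, r5, r2 → r5=0&28=0
ADD r3, r3, #4 → r3=116+4=120
ADD r1, r1, #2 → r1=11+2=13
CMP r1, #15  (cmp 13,15)
BNE top: taken
LDR r2, [r3] → r2=M[120]=6
AND r5, r5, r2 → r5=0&6=0
ADD r3, r3, #4 → r3=120+4=124
ADD r1, r1, #2 → r1=13+2=15
CMP r1, #15  (cmp 15,15)
BNE top: not taken
STR r5, [108] → M[108]=0
halt.

0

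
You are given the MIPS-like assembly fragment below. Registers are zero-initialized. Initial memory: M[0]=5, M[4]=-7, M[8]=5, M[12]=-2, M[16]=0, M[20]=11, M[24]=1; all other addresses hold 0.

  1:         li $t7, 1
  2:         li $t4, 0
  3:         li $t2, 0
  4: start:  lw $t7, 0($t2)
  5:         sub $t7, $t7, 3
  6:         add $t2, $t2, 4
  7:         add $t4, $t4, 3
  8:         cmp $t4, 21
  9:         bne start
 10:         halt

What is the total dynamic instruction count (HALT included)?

$t7=1
$t4=0
$t2=0
$t7=M[0]=5
$t7=5-3=2
$t2=0+4=4
$t4=0+3=3
cmp $t4, 21  (cmp 3,21)
bne start: taken
$t7=M[4]=-7
$t7=(-7)-3=-10
$t2=4+4=8
$t4=3+3=6
cmp $t4, 21  (cmp 6,21)
bne start: taken
$t7=M[8]=5
$t7=5-3=2
$t2=8+4=12
$t4=6+3=9
cmp $t4, 21  (cmp 9,21)
bne start: taken
$t7=M[12]=-2
$t7=(-2)-3=-5
$t2=12+4=16
$t4=9+3=12
cmp $t4, 21  (cmp 12,21)
bne start: taken
$t7=M[16]=0
$t7=0-3=-3
$t2=16+4=20
$t4=12+3=15
cmp $t4, 21  (cmp 15,21)
bne start: taken
$t7=M[20]=11
$t7=11-3=8
$t2=20+4=24
$t4=15+3=18
cmp $t4, 21  (cmp 18,21)
bne start: taken
$t7=M[24]=1
$t7=1-3=-2
$t2=24+4=28
$t4=18+3=21
cmp $t4, 21  (cmp 21,21)
bne start: not taken
halt.
Total executed instructions: 46.

46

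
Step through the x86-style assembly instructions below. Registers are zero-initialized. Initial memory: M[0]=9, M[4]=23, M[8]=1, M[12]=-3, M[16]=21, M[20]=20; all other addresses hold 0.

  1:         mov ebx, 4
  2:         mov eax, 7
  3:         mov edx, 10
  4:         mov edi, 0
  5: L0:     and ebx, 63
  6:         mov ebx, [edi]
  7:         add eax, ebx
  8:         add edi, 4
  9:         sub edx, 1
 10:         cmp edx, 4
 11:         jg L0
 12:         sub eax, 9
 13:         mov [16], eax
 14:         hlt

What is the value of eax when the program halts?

after mov ebx, 4: ebx=4
after mov eax, 7: eax=7
after mov edx, 10: edx=10
after mov edi, 0: edi=0
after and ebx, 63: ebx=4&63=4
after mov ebx, [edi]: ebx=M[0]=9
after add eax, ebx: eax=7+9=16
after add edi, 4: edi=0+4=4
after sub edx, 1: edx=10-1=9
cmp edx, 4  (cmp 9,4)
jg L0: taken
after and ebx, 63: ebx=9&63=9
after mov ebx, [edi]: ebx=M[4]=23
after add eax, ebx: eax=16+23=39
after add edi, 4: edi=4+4=8
after sub edx, 1: edx=9-1=8
cmp edx, 4  (cmp 8,4)
jg L0: taken
after and ebx, 63: ebx=23&63=23
after mov ebx, [edi]: ebx=M[8]=1
after add eax, ebx: eax=39+1=40
after add edi, 4: edi=8+4=12
after sub edx, 1: edx=8-1=7
cmp edx, 4  (cmp 7,4)
jg L0: taken
after and ebx, 63: ebx=1&63=1
after mov ebx, [edi]: ebx=M[12]=-3
after add eax, ebx: eax=40+(-3)=37
after add edi, 4: edi=12+4=16
after sub edx, 1: edx=7-1=6
cmp edx, 4  (cmp 6,4)
jg L0: taken
after and ebx, 63: ebx=(-3)&63=61
after mov ebx, [edi]: ebx=M[16]=21
after add eax, ebx: eax=37+21=58
after add edi, 4: edi=16+4=20
after sub edx, 1: edx=6-1=5
cmp edx, 4  (cmp 5,4)
jg L0: taken
after and ebx, 63: ebx=21&63=21
after mov ebx, [edi]: ebx=M[20]=20
after add eax, ebx: eax=58+20=78
after add edi, 4: edi=20+4=24
after sub edx, 1: edx=5-1=4
cmp edx, 4  (cmp 4,4)
jg L0: not taken
after sub eax, 9: eax=78-9=69
mov [16], eax → M[16]=69
halt.

69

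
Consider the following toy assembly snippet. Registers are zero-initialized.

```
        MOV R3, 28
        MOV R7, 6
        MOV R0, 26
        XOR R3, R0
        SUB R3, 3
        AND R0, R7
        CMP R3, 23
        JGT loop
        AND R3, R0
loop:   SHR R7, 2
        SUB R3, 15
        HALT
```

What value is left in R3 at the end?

-13

after MOV R3, 28: R3=28
after MOV R7, 6: R7=6
after MOV R0, 26: R0=26
after XOR R3, R0: R3=28^26=6
after SUB R3, 3: R3=6-3=3
after AND R0, R7: R0=26&6=2
CMP R3, 23  (cmp 3,23)
JGT loop: not taken
after AND R3, R0: R3=3&2=2
after SHR R7, 2: R7=6>>2=1
after SUB R3, 15: R3=2-15=-13
halt.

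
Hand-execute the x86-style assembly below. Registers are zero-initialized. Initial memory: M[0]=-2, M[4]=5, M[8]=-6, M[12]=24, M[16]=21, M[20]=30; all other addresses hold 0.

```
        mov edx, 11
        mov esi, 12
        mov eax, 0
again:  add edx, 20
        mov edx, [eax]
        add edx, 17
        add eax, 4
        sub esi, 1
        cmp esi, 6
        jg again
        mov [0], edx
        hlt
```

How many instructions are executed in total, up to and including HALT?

mov edx, 11 → edx=11
mov esi, 12 → esi=12
mov eax, 0 → eax=0
add edx, 20 → edx=11+20=31
mov edx, [eax] → edx=M[0]=-2
add edx, 17 → edx=(-2)+17=15
add eax, 4 → eax=0+4=4
sub esi, 1 → esi=12-1=11
cmp esi, 6  (cmp 11,6)
jg again: taken
add edx, 20 → edx=15+20=35
mov edx, [eax] → edx=M[4]=5
add edx, 17 → edx=5+17=22
add eax, 4 → eax=4+4=8
sub esi, 1 → esi=11-1=10
cmp esi, 6  (cmp 10,6)
jg again: taken
add edx, 20 → edx=22+20=42
mov edx, [eax] → edx=M[8]=-6
add edx, 17 → edx=(-6)+17=11
add eax, 4 → eax=8+4=12
sub esi, 1 → esi=10-1=9
cmp esi, 6  (cmp 9,6)
jg again: taken
add edx, 20 → edx=11+20=31
mov edx, [eax] → edx=M[12]=24
add edx, 17 → edx=24+17=41
add eax, 4 → eax=12+4=16
sub esi, 1 → esi=9-1=8
cmp esi, 6  (cmp 8,6)
jg again: taken
add edx, 20 → edx=41+20=61
mov edx, [eax] → edx=M[16]=21
add edx, 17 → edx=21+17=38
add eax, 4 → eax=16+4=20
sub esi, 1 → esi=8-1=7
cmp esi, 6  (cmp 7,6)
jg again: taken
add edx, 20 → edx=38+20=58
mov edx, [eax] → edx=M[20]=30
add edx, 17 → edx=30+17=47
add eax, 4 → eax=20+4=24
sub esi, 1 → esi=7-1=6
cmp esi, 6  (cmp 6,6)
jg again: not taken
mov [0], edx → M[0]=47
halt.
Total executed instructions: 47.

47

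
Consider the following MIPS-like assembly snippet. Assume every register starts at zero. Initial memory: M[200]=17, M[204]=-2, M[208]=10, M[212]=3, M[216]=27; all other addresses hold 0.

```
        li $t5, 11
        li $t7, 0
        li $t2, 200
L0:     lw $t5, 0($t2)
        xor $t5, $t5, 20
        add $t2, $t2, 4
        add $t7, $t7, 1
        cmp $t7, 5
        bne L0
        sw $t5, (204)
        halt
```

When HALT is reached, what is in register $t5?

li $t5, 11 → $t5=11
li $t7, 0 → $t7=0
li $t2, 200 → $t2=200
lw $t5, 0($t2) → $t5=M[200]=17
xor $t5, $t5, 20 → $t5=17^20=5
add $t2, $t2, 4 → $t2=200+4=204
add $t7, $t7, 1 → $t7=0+1=1
cmp $t7, 5  (cmp 1,5)
bne L0: taken
lw $t5, 0($t2) → $t5=M[204]=-2
xor $t5, $t5, 20 → $t5=(-2)^20=-22
add $t2, $t2, 4 → $t2=204+4=208
add $t7, $t7, 1 → $t7=1+1=2
cmp $t7, 5  (cmp 2,5)
bne L0: taken
lw $t5, 0($t2) → $t5=M[208]=10
xor $t5, $t5, 20 → $t5=10^20=30
add $t2, $t2, 4 → $t2=208+4=212
add $t7, $t7, 1 → $t7=2+1=3
cmp $t7, 5  (cmp 3,5)
bne L0: taken
lw $t5, 0($t2) → $t5=M[212]=3
xor $t5, $t5, 20 → $t5=3^20=23
add $t2, $t2, 4 → $t2=212+4=216
add $t7, $t7, 1 → $t7=3+1=4
cmp $t7, 5  (cmp 4,5)
bne L0: taken
lw $t5, 0($t2) → $t5=M[216]=27
xor $t5, $t5, 20 → $t5=27^20=15
add $t2, $t2, 4 → $t2=216+4=220
add $t7, $t7, 1 → $t7=4+1=5
cmp $t7, 5  (cmp 5,5)
bne L0: not taken
sw $t5, (204) → M[204]=15
halt.

15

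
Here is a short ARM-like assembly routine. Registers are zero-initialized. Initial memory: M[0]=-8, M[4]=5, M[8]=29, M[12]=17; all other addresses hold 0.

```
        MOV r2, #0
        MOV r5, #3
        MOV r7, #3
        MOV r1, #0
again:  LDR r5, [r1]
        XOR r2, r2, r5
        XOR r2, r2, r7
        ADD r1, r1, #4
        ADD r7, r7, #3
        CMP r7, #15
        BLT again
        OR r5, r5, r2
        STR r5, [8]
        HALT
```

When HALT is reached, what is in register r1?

MOV r2, #0 → r2=0
MOV r5, #3 → r5=3
MOV r7, #3 → r7=3
MOV r1, #0 → r1=0
LDR r5, [r1] → r5=M[0]=-8
XOR r2, r2, r5 → r2=0^(-8)=-8
XOR r2, r2, r7 → r2=(-8)^3=-5
ADD r1, r1, #4 → r1=0+4=4
ADD r7, r7, #3 → r7=3+3=6
CMP r7, #15  (cmp 6,15)
BLT again: taken
LDR r5, [r1] → r5=M[4]=5
XOR r2, r2, r5 → r2=(-5)^5=-2
XOR r2, r2, r7 → r2=(-2)^6=-8
ADD r1, r1, #4 → r1=4+4=8
ADD r7, r7, #3 → r7=6+3=9
CMP r7, #15  (cmp 9,15)
BLT again: taken
LDR r5, [r1] → r5=M[8]=29
XOR r2, r2, r5 → r2=(-8)^29=-27
XOR r2, r2, r7 → r2=(-27)^9=-20
ADD r1, r1, #4 → r1=8+4=12
ADD r7, r7, #3 → r7=9+3=12
CMP r7, #15  (cmp 12,15)
BLT again: taken
LDR r5, [r1] → r5=M[12]=17
XOR r2, r2, r5 → r2=(-20)^17=-3
XOR r2, r2, r7 → r2=(-3)^12=-15
ADD r1, r1, #4 → r1=12+4=16
ADD r7, r7, #3 → r7=12+3=15
CMP r7, #15  (cmp 15,15)
BLT again: not taken
OR r5, r5, r2 → r5=17|(-15)=-15
STR r5, [8] → M[8]=-15
halt.

16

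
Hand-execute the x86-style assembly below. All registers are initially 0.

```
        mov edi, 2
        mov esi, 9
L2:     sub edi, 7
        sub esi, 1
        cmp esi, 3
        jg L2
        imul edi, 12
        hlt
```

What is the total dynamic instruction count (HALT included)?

edi=2
esi=9
edi=2-7=-5
esi=9-1=8
cmp esi, 3  (cmp 8,3)
jg L2: taken
edi=(-5)-7=-12
esi=8-1=7
cmp esi, 3  (cmp 7,3)
jg L2: taken
edi=(-12)-7=-19
esi=7-1=6
cmp esi, 3  (cmp 6,3)
jg L2: taken
edi=(-19)-7=-26
esi=6-1=5
cmp esi, 3  (cmp 5,3)
jg L2: taken
edi=(-26)-7=-33
esi=5-1=4
cmp esi, 3  (cmp 4,3)
jg L2: taken
edi=(-33)-7=-40
esi=4-1=3
cmp esi, 3  (cmp 3,3)
jg L2: not taken
edi=(-40)*12=-480
halt.
Total executed instructions: 28.

28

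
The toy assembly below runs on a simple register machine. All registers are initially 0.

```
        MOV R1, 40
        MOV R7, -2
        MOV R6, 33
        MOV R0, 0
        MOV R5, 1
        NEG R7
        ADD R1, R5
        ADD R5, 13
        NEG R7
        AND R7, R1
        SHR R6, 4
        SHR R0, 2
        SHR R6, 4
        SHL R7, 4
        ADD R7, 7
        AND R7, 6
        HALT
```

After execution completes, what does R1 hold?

41

MOV R1, 40 → R1=40
MOV R7, -2 → R7=-2
MOV R6, 33 → R6=33
MOV R0, 0 → R0=0
MOV R5, 1 → R5=1
NEG R7 → R7=-(-2)=2
ADD R1, R5 → R1=40+1=41
ADD R5, 13 → R5=1+13=14
NEG R7 → R7=-(2)=-2
AND R7, R1 → R7=(-2)&41=40
SHR R6, 4 → R6=33>>4=2
SHR R0, 2 → R0=0>>2=0
SHR R6, 4 → R6=2>>4=0
SHL R7, 4 → R7=40<<4=640
ADD R7, 7 → R7=640+7=647
AND R7, 6 → R7=647&6=6
halt.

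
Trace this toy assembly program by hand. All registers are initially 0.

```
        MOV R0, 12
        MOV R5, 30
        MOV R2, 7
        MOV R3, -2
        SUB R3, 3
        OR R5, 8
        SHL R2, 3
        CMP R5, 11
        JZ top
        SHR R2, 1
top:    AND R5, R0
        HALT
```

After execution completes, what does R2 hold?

28

R0=12
R5=30
R2=7
R3=-2
R3=(-2)-3=-5
R5=30|8=30
R2=7<<3=56
CMP R5, 11  (cmp 30,11)
JZ top: not taken
R2=56>>1=28
R5=30&12=12
halt.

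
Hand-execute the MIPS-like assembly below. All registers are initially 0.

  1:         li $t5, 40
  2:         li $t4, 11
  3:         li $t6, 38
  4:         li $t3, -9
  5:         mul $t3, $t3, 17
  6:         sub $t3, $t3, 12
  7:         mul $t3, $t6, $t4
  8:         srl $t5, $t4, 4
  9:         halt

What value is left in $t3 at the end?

after li $t5, 40: $t5=40
after li $t4, 11: $t4=11
after li $t6, 38: $t6=38
after li $t3, -9: $t3=-9
after mul $t3, $t3, 17: $t3=(-9)*17=-153
after sub $t3, $t3, 12: $t3=(-153)-12=-165
after mul $t3, $t6, $t4: $t3=38*11=418
after srl $t5, $t4, 4: $t5=11>>4=0
halt.

418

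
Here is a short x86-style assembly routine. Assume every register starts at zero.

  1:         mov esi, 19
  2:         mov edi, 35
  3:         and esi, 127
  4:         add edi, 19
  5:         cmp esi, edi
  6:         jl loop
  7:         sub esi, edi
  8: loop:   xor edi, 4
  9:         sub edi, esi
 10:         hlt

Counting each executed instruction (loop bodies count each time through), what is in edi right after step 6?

54

mov esi, 19 → esi=19
mov edi, 35 → edi=35
and esi, 127 → esi=19&127=19
add edi, 19 → edi=35+19=54
cmp esi, edi  (cmp 19,54)
jl loop: taken
After step 6: edi = 54.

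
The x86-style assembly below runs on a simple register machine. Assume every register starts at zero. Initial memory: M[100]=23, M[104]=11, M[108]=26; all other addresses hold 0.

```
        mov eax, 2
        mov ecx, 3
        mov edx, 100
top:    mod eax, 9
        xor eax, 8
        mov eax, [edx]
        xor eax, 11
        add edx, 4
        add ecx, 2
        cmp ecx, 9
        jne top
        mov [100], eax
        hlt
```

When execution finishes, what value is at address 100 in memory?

17

eax=2
ecx=3
edx=100
eax=2%9=2
eax=2^8=10
eax=M[100]=23
eax=23^11=28
edx=100+4=104
ecx=3+2=5
cmp ecx, 9  (cmp 5,9)
jne top: taken
eax=28%9=1
eax=1^8=9
eax=M[104]=11
eax=11^11=0
edx=104+4=108
ecx=5+2=7
cmp ecx, 9  (cmp 7,9)
jne top: taken
eax=0%9=0
eax=0^8=8
eax=M[108]=26
eax=26^11=17
edx=108+4=112
ecx=7+2=9
cmp ecx, 9  (cmp 9,9)
jne top: not taken
mov [100], eax → M[100]=17
halt.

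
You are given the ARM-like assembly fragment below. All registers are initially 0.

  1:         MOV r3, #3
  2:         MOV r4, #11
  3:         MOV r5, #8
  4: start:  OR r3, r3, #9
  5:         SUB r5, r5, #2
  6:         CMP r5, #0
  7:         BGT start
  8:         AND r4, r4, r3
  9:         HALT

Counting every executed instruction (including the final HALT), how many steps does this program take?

MOV r3, #3 → r3=3
MOV r4, #11 → r4=11
MOV r5, #8 → r5=8
OR r3, r3, #9 → r3=3|9=11
SUB r5, r5, #2 → r5=8-2=6
CMP r5, #0  (cmp 6,0)
BGT start: taken
OR r3, r3, #9 → r3=11|9=11
SUB r5, r5, #2 → r5=6-2=4
CMP r5, #0  (cmp 4,0)
BGT start: taken
OR r3, r3, #9 → r3=11|9=11
SUB r5, r5, #2 → r5=4-2=2
CMP r5, #0  (cmp 2,0)
BGT start: taken
OR r3, r3, #9 → r3=11|9=11
SUB r5, r5, #2 → r5=2-2=0
CMP r5, #0  (cmp 0,0)
BGT start: not taken
AND r4, r4, r3 → r4=11&11=11
halt.
Total executed instructions: 21.

21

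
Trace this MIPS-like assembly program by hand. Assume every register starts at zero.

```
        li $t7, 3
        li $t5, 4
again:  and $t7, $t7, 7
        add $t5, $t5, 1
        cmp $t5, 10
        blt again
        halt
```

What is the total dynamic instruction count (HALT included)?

27

after li $t7, 3: $t7=3
after li $t5, 4: $t5=4
after and $t7, $t7, 7: $t7=3&7=3
after add $t5, $t5, 1: $t5=4+1=5
cmp $t5, 10  (cmp 5,10)
blt again: taken
after and $t7, $t7, 7: $t7=3&7=3
after add $t5, $t5, 1: $t5=5+1=6
cmp $t5, 10  (cmp 6,10)
blt again: taken
after and $t7, $t7, 7: $t7=3&7=3
after add $t5, $t5, 1: $t5=6+1=7
cmp $t5, 10  (cmp 7,10)
blt again: taken
after and $t7, $t7, 7: $t7=3&7=3
after add $t5, $t5, 1: $t5=7+1=8
cmp $t5, 10  (cmp 8,10)
blt again: taken
after and $t7, $t7, 7: $t7=3&7=3
after add $t5, $t5, 1: $t5=8+1=9
cmp $t5, 10  (cmp 9,10)
blt again: taken
after and $t7, $t7, 7: $t7=3&7=3
after add $t5, $t5, 1: $t5=9+1=10
cmp $t5, 10  (cmp 10,10)
blt again: not taken
halt.
Total executed instructions: 27.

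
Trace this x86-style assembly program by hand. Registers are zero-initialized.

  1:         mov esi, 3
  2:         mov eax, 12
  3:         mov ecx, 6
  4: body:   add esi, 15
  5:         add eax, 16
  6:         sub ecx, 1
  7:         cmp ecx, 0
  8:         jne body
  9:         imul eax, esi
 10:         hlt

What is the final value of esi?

esi=3
eax=12
ecx=6
esi=3+15=18
eax=12+16=28
ecx=6-1=5
cmp ecx, 0  (cmp 5,0)
jne body: taken
esi=18+15=33
eax=28+16=44
ecx=5-1=4
cmp ecx, 0  (cmp 4,0)
jne body: taken
esi=33+15=48
eax=44+16=60
ecx=4-1=3
cmp ecx, 0  (cmp 3,0)
jne body: taken
esi=48+15=63
eax=60+16=76
ecx=3-1=2
cmp ecx, 0  (cmp 2,0)
jne body: taken
esi=63+15=78
eax=76+16=92
ecx=2-1=1
cmp ecx, 0  (cmp 1,0)
jne body: taken
esi=78+15=93
eax=92+16=108
ecx=1-1=0
cmp ecx, 0  (cmp 0,0)
jne body: not taken
eax=108*93=10044
halt.

93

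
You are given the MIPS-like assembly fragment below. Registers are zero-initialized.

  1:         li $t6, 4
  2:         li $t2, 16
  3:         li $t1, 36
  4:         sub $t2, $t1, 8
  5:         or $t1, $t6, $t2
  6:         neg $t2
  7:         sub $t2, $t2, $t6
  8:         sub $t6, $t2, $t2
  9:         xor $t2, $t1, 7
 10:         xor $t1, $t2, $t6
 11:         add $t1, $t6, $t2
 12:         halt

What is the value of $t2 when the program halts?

27

$t6=4
$t2=16
$t1=36
$t2=36-8=28
$t1=4|28=28
$t2=-(28)=-28
$t2=(-28)-4=-32
$t6=(-32)-(-32)=0
$t2=28^7=27
$t1=27^0=27
$t1=0+27=27
halt.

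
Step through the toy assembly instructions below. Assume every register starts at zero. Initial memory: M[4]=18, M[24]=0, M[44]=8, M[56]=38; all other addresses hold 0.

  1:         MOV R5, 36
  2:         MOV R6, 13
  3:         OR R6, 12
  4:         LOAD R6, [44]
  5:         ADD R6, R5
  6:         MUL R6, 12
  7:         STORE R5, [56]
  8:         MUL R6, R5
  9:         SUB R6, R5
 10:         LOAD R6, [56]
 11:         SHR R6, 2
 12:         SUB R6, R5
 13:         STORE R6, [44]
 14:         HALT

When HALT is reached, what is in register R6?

R5=36
R6=13
R6=13|12=13
R6=M[44]=8
R6=8+36=44
R6=44*12=528
STORE R5, [56] → M[56]=36
R6=528*36=19008
R6=19008-36=18972
R6=M[56]=36
R6=36>>2=9
R6=9-36=-27
STORE R6, [44] → M[44]=-27
halt.

-27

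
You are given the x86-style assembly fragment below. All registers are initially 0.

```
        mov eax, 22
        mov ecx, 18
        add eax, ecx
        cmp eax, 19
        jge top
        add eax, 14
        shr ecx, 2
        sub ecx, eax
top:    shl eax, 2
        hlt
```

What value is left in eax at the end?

160

after mov eax, 22: eax=22
after mov ecx, 18: ecx=18
after add eax, ecx: eax=22+18=40
cmp eax, 19  (cmp 40,19)
jge top: taken
after shl eax, 2: eax=40<<2=160
halt.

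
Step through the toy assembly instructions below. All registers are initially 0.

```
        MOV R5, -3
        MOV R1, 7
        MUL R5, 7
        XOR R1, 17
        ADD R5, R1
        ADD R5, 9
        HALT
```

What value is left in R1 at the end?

22

R5=-3
R1=7
R5=(-3)*7=-21
R1=7^17=22
R5=(-21)+22=1
R5=1+9=10
halt.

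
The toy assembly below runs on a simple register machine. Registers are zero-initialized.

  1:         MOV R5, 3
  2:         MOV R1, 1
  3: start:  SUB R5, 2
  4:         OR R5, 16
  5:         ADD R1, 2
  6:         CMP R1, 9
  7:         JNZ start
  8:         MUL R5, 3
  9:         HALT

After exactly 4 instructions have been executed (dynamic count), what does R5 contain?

17

R5=3
R1=1
R5=3-2=1
R5=1|16=17
After step 4: R5 = 17.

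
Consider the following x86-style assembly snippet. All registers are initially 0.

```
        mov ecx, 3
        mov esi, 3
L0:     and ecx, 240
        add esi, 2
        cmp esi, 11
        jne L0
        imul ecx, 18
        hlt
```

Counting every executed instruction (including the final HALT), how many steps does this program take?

mov ecx, 3 → ecx=3
mov esi, 3 → esi=3
and ecx, 240 → ecx=3&240=0
add esi, 2 → esi=3+2=5
cmp esi, 11  (cmp 5,11)
jne L0: taken
and ecx, 240 → ecx=0&240=0
add esi, 2 → esi=5+2=7
cmp esi, 11  (cmp 7,11)
jne L0: taken
and ecx, 240 → ecx=0&240=0
add esi, 2 → esi=7+2=9
cmp esi, 11  (cmp 9,11)
jne L0: taken
and ecx, 240 → ecx=0&240=0
add esi, 2 → esi=9+2=11
cmp esi, 11  (cmp 11,11)
jne L0: not taken
imul ecx, 18 → ecx=0*18=0
halt.
Total executed instructions: 20.

20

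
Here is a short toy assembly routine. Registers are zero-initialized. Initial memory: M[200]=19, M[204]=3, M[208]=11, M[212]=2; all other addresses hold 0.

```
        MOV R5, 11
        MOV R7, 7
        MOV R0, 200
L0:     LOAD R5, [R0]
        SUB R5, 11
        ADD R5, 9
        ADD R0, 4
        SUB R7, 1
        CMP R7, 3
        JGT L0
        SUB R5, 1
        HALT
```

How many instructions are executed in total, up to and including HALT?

33

R5=11
R7=7
R0=200
R5=M[200]=19
R5=19-11=8
R5=8+9=17
R0=200+4=204
R7=7-1=6
CMP R7, 3  (cmp 6,3)
JGT L0: taken
R5=M[204]=3
R5=3-11=-8
R5=(-8)+9=1
R0=204+4=208
R7=6-1=5
CMP R7, 3  (cmp 5,3)
JGT L0: taken
R5=M[208]=11
R5=11-11=0
R5=0+9=9
R0=208+4=212
R7=5-1=4
CMP R7, 3  (cmp 4,3)
JGT L0: taken
R5=M[212]=2
R5=2-11=-9
R5=(-9)+9=0
R0=212+4=216
R7=4-1=3
CMP R7, 3  (cmp 3,3)
JGT L0: not taken
R5=0-1=-1
halt.
Total executed instructions: 33.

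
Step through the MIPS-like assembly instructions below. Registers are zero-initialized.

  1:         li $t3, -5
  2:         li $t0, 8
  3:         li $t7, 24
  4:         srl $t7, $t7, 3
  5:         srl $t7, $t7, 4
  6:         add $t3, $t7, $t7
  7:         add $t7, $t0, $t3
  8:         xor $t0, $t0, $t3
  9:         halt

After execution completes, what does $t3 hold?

li $t3, -5 → $t3=-5
li $t0, 8 → $t0=8
li $t7, 24 → $t7=24
srl $t7, $t7, 3 → $t7=24>>3=3
srl $t7, $t7, 4 → $t7=3>>4=0
add $t3, $t7, $t7 → $t3=0+0=0
add $t7, $t0, $t3 → $t7=8+0=8
xor $t0, $t0, $t3 → $t0=8^0=8
halt.

0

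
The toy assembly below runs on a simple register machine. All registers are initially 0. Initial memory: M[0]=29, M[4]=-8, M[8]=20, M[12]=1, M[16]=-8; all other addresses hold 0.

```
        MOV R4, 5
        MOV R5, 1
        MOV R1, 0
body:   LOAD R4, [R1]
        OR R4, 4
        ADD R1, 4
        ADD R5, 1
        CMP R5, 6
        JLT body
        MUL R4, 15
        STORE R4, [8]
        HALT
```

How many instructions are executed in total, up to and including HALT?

MOV R4, 5 → R4=5
MOV R5, 1 → R5=1
MOV R1, 0 → R1=0
LOAD R4, [R1] → R4=M[0]=29
OR R4, 4 → R4=29|4=29
ADD R1, 4 → R1=0+4=4
ADD R5, 1 → R5=1+1=2
CMP R5, 6  (cmp 2,6)
JLT body: taken
LOAD R4, [R1] → R4=M[4]=-8
OR R4, 4 → R4=(-8)|4=-4
ADD R1, 4 → R1=4+4=8
ADD R5, 1 → R5=2+1=3
CMP R5, 6  (cmp 3,6)
JLT body: taken
LOAD R4, [R1] → R4=M[8]=20
OR R4, 4 → R4=20|4=20
ADD R1, 4 → R1=8+4=12
ADD R5, 1 → R5=3+1=4
CMP R5, 6  (cmp 4,6)
JLT body: taken
LOAD R4, [R1] → R4=M[12]=1
OR R4, 4 → R4=1|4=5
ADD R1, 4 → R1=12+4=16
ADD R5, 1 → R5=4+1=5
CMP R5, 6  (cmp 5,6)
JLT body: taken
LOAD R4, [R1] → R4=M[16]=-8
OR R4, 4 → R4=(-8)|4=-4
ADD R1, 4 → R1=16+4=20
ADD R5, 1 → R5=5+1=6
CMP R5, 6  (cmp 6,6)
JLT body: not taken
MUL R4, 15 → R4=(-4)*15=-60
STORE R4, [8] → M[8]=-60
halt.
Total executed instructions: 36.

36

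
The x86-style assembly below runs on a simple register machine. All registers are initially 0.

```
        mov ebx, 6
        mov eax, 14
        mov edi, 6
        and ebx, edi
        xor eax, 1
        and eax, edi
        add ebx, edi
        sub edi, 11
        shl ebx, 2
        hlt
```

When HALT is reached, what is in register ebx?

ebx=6
eax=14
edi=6
ebx=6&6=6
eax=14^1=15
eax=15&6=6
ebx=6+6=12
edi=6-11=-5
ebx=12<<2=48
halt.

48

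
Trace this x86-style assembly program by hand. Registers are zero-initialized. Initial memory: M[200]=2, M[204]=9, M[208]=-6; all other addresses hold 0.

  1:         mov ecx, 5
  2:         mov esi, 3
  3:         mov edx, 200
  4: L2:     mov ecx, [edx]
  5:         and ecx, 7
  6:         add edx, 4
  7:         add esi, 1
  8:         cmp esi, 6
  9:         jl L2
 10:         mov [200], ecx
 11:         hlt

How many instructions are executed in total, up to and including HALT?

after mov ecx, 5: ecx=5
after mov esi, 3: esi=3
after mov edx, 200: edx=200
after mov ecx, [edx]: ecx=M[200]=2
after and ecx, 7: ecx=2&7=2
after add edx, 4: edx=200+4=204
after add esi, 1: esi=3+1=4
cmp esi, 6  (cmp 4,6)
jl L2: taken
after mov ecx, [edx]: ecx=M[204]=9
after and ecx, 7: ecx=9&7=1
after add edx, 4: edx=204+4=208
after add esi, 1: esi=4+1=5
cmp esi, 6  (cmp 5,6)
jl L2: taken
after mov ecx, [edx]: ecx=M[208]=-6
after and ecx, 7: ecx=(-6)&7=2
after add edx, 4: edx=208+4=212
after add esi, 1: esi=5+1=6
cmp esi, 6  (cmp 6,6)
jl L2: not taken
mov [200], ecx → M[200]=2
halt.
Total executed instructions: 23.

23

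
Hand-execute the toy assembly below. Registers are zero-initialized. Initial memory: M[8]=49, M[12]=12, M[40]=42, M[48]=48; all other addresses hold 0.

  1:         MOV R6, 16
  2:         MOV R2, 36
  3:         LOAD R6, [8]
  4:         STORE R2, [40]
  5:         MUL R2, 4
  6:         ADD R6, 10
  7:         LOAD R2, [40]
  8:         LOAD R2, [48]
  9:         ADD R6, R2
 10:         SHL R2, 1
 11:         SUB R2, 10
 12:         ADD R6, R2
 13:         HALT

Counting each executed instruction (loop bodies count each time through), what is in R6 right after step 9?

107

R6=16
R2=36
R6=M[8]=49
STORE R2, [40] → M[40]=36
R2=36*4=144
R6=49+10=59
R2=M[40]=36
R2=M[48]=48
R6=59+48=107
After step 9: R6 = 107.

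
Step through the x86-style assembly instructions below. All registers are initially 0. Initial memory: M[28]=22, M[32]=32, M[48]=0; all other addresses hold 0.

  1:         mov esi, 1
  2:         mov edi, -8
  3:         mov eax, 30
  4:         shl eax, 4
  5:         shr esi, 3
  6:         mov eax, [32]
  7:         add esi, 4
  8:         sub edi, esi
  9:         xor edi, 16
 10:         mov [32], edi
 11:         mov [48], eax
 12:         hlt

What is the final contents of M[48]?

32

esi=1
edi=-8
eax=30
eax=30<<4=480
esi=1>>3=0
eax=M[32]=32
esi=0+4=4
edi=(-8)-4=-12
edi=(-12)^16=-28
mov [32], edi → M[32]=-28
mov [48], eax → M[48]=32
halt.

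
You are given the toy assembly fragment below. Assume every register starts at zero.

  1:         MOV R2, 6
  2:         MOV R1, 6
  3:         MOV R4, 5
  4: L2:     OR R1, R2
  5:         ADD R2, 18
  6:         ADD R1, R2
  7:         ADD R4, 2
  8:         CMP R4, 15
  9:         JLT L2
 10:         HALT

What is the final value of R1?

430

MOV R2, 6 → R2=6
MOV R1, 6 → R1=6
MOV R4, 5 → R4=5
OR R1, R2 → R1=6|6=6
ADD R2, 18 → R2=6+18=24
ADD R1, R2 → R1=6+24=30
ADD R4, 2 → R4=5+2=7
CMP R4, 15  (cmp 7,15)
JLT L2: taken
OR R1, R2 → R1=30|24=30
ADD R2, 18 → R2=24+18=42
ADD R1, R2 → R1=30+42=72
ADD R4, 2 → R4=7+2=9
CMP R4, 15  (cmp 9,15)
JLT L2: taken
OR R1, R2 → R1=72|42=106
ADD R2, 18 → R2=42+18=60
ADD R1, R2 → R1=106+60=166
ADD R4, 2 → R4=9+2=11
CMP R4, 15  (cmp 11,15)
JLT L2: taken
OR R1, R2 → R1=166|60=190
ADD R2, 18 → R2=60+18=78
ADD R1, R2 → R1=190+78=268
ADD R4, 2 → R4=11+2=13
CMP R4, 15  (cmp 13,15)
JLT L2: taken
OR R1, R2 → R1=268|78=334
ADD R2, 18 → R2=78+18=96
ADD R1, R2 → R1=334+96=430
ADD R4, 2 → R4=13+2=15
CMP R4, 15  (cmp 15,15)
JLT L2: not taken
halt.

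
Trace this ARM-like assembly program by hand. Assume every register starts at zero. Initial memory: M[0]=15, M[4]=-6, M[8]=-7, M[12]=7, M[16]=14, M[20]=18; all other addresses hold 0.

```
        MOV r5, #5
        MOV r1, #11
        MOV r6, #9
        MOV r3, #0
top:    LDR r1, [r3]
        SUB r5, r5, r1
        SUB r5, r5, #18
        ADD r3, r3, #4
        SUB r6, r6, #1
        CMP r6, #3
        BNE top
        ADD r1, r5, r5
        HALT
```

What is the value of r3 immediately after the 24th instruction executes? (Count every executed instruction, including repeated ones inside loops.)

after MOV r5, #5: r5=5
after MOV r1, #11: r1=11
after MOV r6, #9: r6=9
after MOV r3, #0: r3=0
after LDR r1, [r3]: r1=M[0]=15
after SUB r5, r5, r1: r5=5-15=-10
after SUB r5, r5, #18: r5=(-10)-18=-28
after ADD r3, r3, #4: r3=0+4=4
after SUB r6, r6, #1: r6=9-1=8
CMP r6, #3  (cmp 8,3)
BNE top: taken
after LDR r1, [r3]: r1=M[4]=-6
after SUB r5, r5, r1: r5=(-28)-(-6)=-22
after SUB r5, r5, #18: r5=(-22)-18=-40
after ADD r3, r3, #4: r3=4+4=8
after SUB r6, r6, #1: r6=8-1=7
CMP r6, #3  (cmp 7,3)
BNE top: taken
after LDR r1, [r3]: r1=M[8]=-7
after SUB r5, r5, r1: r5=(-40)-(-7)=-33
after SUB r5, r5, #18: r5=(-33)-18=-51
after ADD r3, r3, #4: r3=8+4=12
after SUB r6, r6, #1: r6=7-1=6
CMP r6, #3  (cmp 6,3)
After step 24: r3 = 12.

12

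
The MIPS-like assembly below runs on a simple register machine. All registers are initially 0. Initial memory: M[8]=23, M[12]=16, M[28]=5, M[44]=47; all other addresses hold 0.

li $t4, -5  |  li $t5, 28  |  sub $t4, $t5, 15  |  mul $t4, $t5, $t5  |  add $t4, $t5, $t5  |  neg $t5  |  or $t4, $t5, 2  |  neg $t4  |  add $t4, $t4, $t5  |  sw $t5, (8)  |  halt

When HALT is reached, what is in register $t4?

-2

after li $t4, -5: $t4=-5
after li $t5, 28: $t5=28
after sub $t4, $t5, 15: $t4=28-15=13
after mul $t4, $t5, $t5: $t4=28*28=784
after add $t4, $t5, $t5: $t4=28+28=56
after neg $t5: $t5=-(28)=-28
after or $t4, $t5, 2: $t4=(-28)|2=-26
after neg $t4: $t4=-(-26)=26
after add $t4, $t4, $t5: $t4=26+(-28)=-2
sw $t5, (8) → M[8]=-28
halt.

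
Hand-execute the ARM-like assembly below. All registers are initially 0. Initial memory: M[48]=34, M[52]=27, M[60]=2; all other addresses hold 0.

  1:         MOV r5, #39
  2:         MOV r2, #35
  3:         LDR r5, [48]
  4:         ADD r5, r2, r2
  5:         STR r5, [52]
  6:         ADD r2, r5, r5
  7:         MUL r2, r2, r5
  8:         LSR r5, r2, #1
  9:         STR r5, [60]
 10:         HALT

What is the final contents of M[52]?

r5=39
r2=35
r5=M[48]=34
r5=35+35=70
STR r5, [52] → M[52]=70
r2=70+70=140
r2=140*70=9800
r5=9800>>1=4900
STR r5, [60] → M[60]=4900
halt.

70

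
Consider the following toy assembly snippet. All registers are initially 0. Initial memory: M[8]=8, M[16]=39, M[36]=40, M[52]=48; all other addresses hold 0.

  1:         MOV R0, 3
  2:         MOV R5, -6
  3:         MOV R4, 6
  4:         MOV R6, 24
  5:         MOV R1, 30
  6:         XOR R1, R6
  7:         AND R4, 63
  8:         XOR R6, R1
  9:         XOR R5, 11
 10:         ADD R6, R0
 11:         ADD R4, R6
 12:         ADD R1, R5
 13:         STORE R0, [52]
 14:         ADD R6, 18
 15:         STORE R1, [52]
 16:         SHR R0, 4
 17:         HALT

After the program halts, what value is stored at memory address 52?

R0=3
R5=-6
R4=6
R6=24
R1=30
R1=30^24=6
R4=6&63=6
R6=24^6=30
R5=(-6)^11=-15
R6=30+3=33
R4=6+33=39
R1=6+(-15)=-9
STORE R0, [52] → M[52]=3
R6=33+18=51
STORE R1, [52] → M[52]=-9
R0=3>>4=0
halt.

-9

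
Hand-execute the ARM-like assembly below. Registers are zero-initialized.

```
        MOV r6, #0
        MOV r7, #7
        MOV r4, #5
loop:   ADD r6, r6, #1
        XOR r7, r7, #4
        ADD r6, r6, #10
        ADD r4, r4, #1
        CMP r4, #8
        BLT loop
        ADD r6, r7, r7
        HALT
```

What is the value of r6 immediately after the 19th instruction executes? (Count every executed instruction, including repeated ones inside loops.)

after MOV r6, #0: r6=0
after MOV r7, #7: r7=7
after MOV r4, #5: r4=5
after ADD r6, r6, #1: r6=0+1=1
after XOR r7, r7, #4: r7=7^4=3
after ADD r6, r6, #10: r6=1+10=11
after ADD r4, r4, #1: r4=5+1=6
CMP r4, #8  (cmp 6,8)
BLT loop: taken
after ADD r6, r6, #1: r6=11+1=12
after XOR r7, r7, #4: r7=3^4=7
after ADD r6, r6, #10: r6=12+10=22
after ADD r4, r4, #1: r4=6+1=7
CMP r4, #8  (cmp 7,8)
BLT loop: taken
after ADD r6, r6, #1: r6=22+1=23
after XOR r7, r7, #4: r7=7^4=3
after ADD r6, r6, #10: r6=23+10=33
after ADD r4, r4, #1: r4=7+1=8
After step 19: r6 = 33.

33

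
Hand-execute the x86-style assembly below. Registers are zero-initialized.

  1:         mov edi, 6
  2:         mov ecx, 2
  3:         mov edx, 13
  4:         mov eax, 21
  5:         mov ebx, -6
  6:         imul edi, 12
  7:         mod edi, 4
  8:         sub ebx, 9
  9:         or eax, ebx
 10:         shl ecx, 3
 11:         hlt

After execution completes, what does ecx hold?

after mov edi, 6: edi=6
after mov ecx, 2: ecx=2
after mov edx, 13: edx=13
after mov eax, 21: eax=21
after mov ebx, -6: ebx=-6
after imul edi, 12: edi=6*12=72
after mod edi, 4: edi=72%4=0
after sub ebx, 9: ebx=(-6)-9=-15
after or eax, ebx: eax=21|(-15)=-11
after shl ecx, 3: ecx=2<<3=16
halt.

16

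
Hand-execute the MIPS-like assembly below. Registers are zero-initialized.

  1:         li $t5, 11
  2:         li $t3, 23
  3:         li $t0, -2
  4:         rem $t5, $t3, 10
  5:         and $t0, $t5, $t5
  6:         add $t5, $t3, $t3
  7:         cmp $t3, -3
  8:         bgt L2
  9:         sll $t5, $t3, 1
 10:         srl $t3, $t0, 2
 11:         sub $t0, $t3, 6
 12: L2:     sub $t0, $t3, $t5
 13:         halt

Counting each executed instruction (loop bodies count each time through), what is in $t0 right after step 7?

3

after li $t5, 11: $t5=11
after li $t3, 23: $t3=23
after li $t0, -2: $t0=-2
after rem $t5, $t3, 10: $t5=23%10=3
after and $t0, $t5, $t5: $t0=3&3=3
after add $t5, $t3, $t3: $t5=23+23=46
cmp $t3, -3  (cmp 23,-3)
After step 7: $t0 = 3.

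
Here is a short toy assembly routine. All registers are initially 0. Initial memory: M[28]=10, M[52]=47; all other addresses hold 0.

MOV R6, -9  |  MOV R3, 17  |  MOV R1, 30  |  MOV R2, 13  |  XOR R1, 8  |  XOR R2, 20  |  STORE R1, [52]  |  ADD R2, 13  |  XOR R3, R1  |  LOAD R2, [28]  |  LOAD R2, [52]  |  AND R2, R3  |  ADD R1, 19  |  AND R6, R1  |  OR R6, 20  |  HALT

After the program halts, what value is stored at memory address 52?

22

R6=-9
R3=17
R1=30
R2=13
R1=30^8=22
R2=13^20=25
STORE R1, [52] → M[52]=22
R2=25+13=38
R3=17^22=7
R2=M[28]=10
R2=M[52]=22
R2=22&7=6
R1=22+19=41
R6=(-9)&41=33
R6=33|20=53
halt.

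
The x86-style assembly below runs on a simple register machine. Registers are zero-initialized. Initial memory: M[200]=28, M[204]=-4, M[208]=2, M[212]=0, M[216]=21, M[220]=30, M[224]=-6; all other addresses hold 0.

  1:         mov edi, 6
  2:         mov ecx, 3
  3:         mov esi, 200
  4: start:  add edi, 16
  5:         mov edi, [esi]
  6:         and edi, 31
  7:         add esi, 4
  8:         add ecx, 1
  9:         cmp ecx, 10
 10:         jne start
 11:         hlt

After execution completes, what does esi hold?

edi=6
ecx=3
esi=200
edi=6+16=22
edi=M[200]=28
edi=28&31=28
esi=200+4=204
ecx=3+1=4
cmp ecx, 10  (cmp 4,10)
jne start: taken
edi=28+16=44
edi=M[204]=-4
edi=(-4)&31=28
esi=204+4=208
ecx=4+1=5
cmp ecx, 10  (cmp 5,10)
jne start: taken
edi=28+16=44
edi=M[208]=2
edi=2&31=2
esi=208+4=212
ecx=5+1=6
cmp ecx, 10  (cmp 6,10)
jne start: taken
edi=2+16=18
edi=M[212]=0
edi=0&31=0
esi=212+4=216
ecx=6+1=7
cmp ecx, 10  (cmp 7,10)
jne start: taken
edi=0+16=16
edi=M[216]=21
edi=21&31=21
esi=216+4=220
ecx=7+1=8
cmp ecx, 10  (cmp 8,10)
jne start: taken
edi=21+16=37
edi=M[220]=30
edi=30&31=30
esi=220+4=224
ecx=8+1=9
cmp ecx, 10  (cmp 9,10)
jne start: taken
edi=30+16=46
edi=M[224]=-6
edi=(-6)&31=26
esi=224+4=228
ecx=9+1=10
cmp ecx, 10  (cmp 10,10)
jne start: not taken
halt.

228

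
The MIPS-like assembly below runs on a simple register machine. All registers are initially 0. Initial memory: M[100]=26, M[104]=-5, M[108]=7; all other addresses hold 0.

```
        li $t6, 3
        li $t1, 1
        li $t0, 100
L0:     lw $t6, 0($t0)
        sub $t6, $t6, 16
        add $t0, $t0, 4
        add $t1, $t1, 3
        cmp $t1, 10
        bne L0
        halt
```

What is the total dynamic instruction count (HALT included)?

22

after li $t6, 3: $t6=3
after li $t1, 1: $t1=1
after li $t0, 100: $t0=100
after lw $t6, 0($t0): $t6=M[100]=26
after sub $t6, $t6, 16: $t6=26-16=10
after add $t0, $t0, 4: $t0=100+4=104
after add $t1, $t1, 3: $t1=1+3=4
cmp $t1, 10  (cmp 4,10)
bne L0: taken
after lw $t6, 0($t0): $t6=M[104]=-5
after sub $t6, $t6, 16: $t6=(-5)-16=-21
after add $t0, $t0, 4: $t0=104+4=108
after add $t1, $t1, 3: $t1=4+3=7
cmp $t1, 10  (cmp 7,10)
bne L0: taken
after lw $t6, 0($t0): $t6=M[108]=7
after sub $t6, $t6, 16: $t6=7-16=-9
after add $t0, $t0, 4: $t0=108+4=112
after add $t1, $t1, 3: $t1=7+3=10
cmp $t1, 10  (cmp 10,10)
bne L0: not taken
halt.
Total executed instructions: 22.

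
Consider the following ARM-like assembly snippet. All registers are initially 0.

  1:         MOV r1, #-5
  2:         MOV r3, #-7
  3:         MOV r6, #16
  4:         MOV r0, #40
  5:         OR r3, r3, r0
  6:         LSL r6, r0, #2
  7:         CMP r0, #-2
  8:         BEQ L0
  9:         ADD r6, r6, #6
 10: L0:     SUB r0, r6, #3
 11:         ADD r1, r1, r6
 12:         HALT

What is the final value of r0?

after MOV r1, #-5: r1=-5
after MOV r3, #-7: r3=-7
after MOV r6, #16: r6=16
after MOV r0, #40: r0=40
after OR r3, r3, r0: r3=(-7)|40=-7
after LSL r6, r0, #2: r6=40<<2=160
CMP r0, #-2  (cmp 40,-2)
BEQ L0: not taken
after ADD r6, r6, #6: r6=160+6=166
after SUB r0, r6, #3: r0=166-3=163
after ADD r1, r1, r6: r1=(-5)+166=161
halt.

163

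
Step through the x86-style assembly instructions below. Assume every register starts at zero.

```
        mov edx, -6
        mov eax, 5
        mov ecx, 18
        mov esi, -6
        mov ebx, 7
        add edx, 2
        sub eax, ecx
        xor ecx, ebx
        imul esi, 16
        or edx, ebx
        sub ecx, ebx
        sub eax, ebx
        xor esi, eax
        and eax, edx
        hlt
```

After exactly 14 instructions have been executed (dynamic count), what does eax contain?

-20

edx=-6
eax=5
ecx=18
esi=-6
ebx=7
edx=(-6)+2=-4
eax=5-18=-13
ecx=18^7=21
esi=(-6)*16=-96
edx=(-4)|7=-1
ecx=21-7=14
eax=(-13)-7=-20
esi=(-96)^(-20)=76
eax=(-20)&(-1)=-20
After step 14: eax = -20.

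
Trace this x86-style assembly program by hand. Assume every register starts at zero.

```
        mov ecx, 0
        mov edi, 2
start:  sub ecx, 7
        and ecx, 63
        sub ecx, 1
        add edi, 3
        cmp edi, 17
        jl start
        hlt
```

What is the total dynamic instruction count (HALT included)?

after mov ecx, 0: ecx=0
after mov edi, 2: edi=2
after sub ecx, 7: ecx=0-7=-7
after and ecx, 63: ecx=(-7)&63=57
after sub ecx, 1: ecx=57-1=56
after add edi, 3: edi=2+3=5
cmp edi, 17  (cmp 5,17)
jl start: taken
after sub ecx, 7: ecx=56-7=49
after and ecx, 63: ecx=49&63=49
after sub ecx, 1: ecx=49-1=48
after add edi, 3: edi=5+3=8
cmp edi, 17  (cmp 8,17)
jl start: taken
after sub ecx, 7: ecx=48-7=41
after and ecx, 63: ecx=41&63=41
after sub ecx, 1: ecx=41-1=40
after add edi, 3: edi=8+3=11
cmp edi, 17  (cmp 11,17)
jl start: taken
after sub ecx, 7: ecx=40-7=33
after and ecx, 63: ecx=33&63=33
after sub ecx, 1: ecx=33-1=32
after add edi, 3: edi=11+3=14
cmp edi, 17  (cmp 14,17)
jl start: taken
after sub ecx, 7: ecx=32-7=25
after and ecx, 63: ecx=25&63=25
after sub ecx, 1: ecx=25-1=24
after add edi, 3: edi=14+3=17
cmp edi, 17  (cmp 17,17)
jl start: not taken
halt.
Total executed instructions: 33.

33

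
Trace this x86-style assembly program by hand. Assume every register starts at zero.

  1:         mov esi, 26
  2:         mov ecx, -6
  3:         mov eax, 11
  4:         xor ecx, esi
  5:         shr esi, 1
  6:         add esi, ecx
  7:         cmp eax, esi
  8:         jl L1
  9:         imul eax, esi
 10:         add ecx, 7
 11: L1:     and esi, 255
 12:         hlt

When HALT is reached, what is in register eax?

esi=26
ecx=-6
eax=11
ecx=(-6)^26=-32
esi=26>>1=13
esi=13+(-32)=-19
cmp eax, esi  (cmp 11,-19)
jl L1: not taken
eax=11*(-19)=-209
ecx=(-32)+7=-25
esi=(-19)&255=237
halt.

-209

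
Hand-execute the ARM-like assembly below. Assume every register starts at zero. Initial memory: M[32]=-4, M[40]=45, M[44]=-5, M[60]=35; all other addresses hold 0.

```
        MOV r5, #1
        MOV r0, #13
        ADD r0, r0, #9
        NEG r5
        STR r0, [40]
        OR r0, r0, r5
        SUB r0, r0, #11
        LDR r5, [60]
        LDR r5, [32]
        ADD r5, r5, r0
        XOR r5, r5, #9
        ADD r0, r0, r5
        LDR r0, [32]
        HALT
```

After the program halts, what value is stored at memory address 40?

22

MOV r5, #1 → r5=1
MOV r0, #13 → r0=13
ADD r0, r0, #9 → r0=13+9=22
NEG r5 → r5=-(1)=-1
STR r0, [40] → M[40]=22
OR r0, r0, r5 → r0=22|(-1)=-1
SUB r0, r0, #11 → r0=(-1)-11=-12
LDR r5, [60] → r5=M[60]=35
LDR r5, [32] → r5=M[32]=-4
ADD r5, r5, r0 → r5=(-4)+(-12)=-16
XOR r5, r5, #9 → r5=(-16)^9=-7
ADD r0, r0, r5 → r0=(-12)+(-7)=-19
LDR r0, [32] → r0=M[32]=-4
halt.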